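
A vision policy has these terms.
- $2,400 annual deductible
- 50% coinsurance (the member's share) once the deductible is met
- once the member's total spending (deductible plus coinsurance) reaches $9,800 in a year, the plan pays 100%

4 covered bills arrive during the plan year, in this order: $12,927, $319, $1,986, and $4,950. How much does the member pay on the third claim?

Claim 1 ($12,927): deductible takes $2,400, $10,527 remains; 50% of $10,527 = $5,263.50. Cost to member: $7,663.50. OOP to date $7,663.50.
Claim 2 ($319): deductible already satisfied, so member's share is 50% × $319 = $159.50. Member pays $159.50; OOP now $7,823.
Claim 3 ($1,986): deductible already satisfied, so member's share is 50% × $1,986 = $993. Member pays $993; OOP now $8,816.

$993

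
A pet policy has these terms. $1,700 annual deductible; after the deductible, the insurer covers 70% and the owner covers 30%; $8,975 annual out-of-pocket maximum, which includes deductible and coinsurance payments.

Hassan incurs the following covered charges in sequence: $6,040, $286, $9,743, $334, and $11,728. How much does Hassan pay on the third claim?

Claim 1 — $6,040: $1,700 to deductible, leaving $4,340; 30% of $4,340 = $1,302. Cost to owner: $3,002. OOP to date $3,002.
Claim 2 — $286: deductible met; 30% of $286 = $85.80. Owner owes $85.80 (running OOP $3,087.80).
Claim 3 — $9,743: deductible already satisfied, so owner's share is 30% × $9,743 = $2,922.90. Owner pays $2,922.90; OOP now $6,010.70.

$2,922.90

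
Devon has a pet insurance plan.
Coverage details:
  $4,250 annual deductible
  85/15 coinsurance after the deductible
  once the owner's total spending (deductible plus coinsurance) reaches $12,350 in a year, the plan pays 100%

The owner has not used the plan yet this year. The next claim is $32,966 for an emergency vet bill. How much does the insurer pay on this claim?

$24,408.60

Nothing has been paid toward the $4,250 deductible, so the first $4,250 of this charge is applied there.
That leaves $32,966 − $4,250 = $28,716 for coinsurance.
Coinsurance: $28,716 × 15% = $4,307.40.
Owner responsibility before any cap: $4,250 + $4,307.40 = $8,557.40.
Total out-of-pocket so far would be $0 + $8,557.40 = $8,557.40, below the $12,350 cap — no reduction.
The plan picks up $32,966 − $8,557.40 = $24,408.60.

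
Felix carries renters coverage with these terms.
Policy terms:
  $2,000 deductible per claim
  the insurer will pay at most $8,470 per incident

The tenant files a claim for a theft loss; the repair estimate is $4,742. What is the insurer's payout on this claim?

After the deductible, $4,742 − $2,000 = $2,742 remains.
That's under the $8,470 cap, so the insurer reimburses the full $2,742.

$2,742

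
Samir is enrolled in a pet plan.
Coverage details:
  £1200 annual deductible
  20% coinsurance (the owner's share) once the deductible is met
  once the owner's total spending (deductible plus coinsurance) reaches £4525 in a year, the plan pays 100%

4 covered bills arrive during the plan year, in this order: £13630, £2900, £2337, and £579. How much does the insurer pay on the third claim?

£2078

Claim 1 (£13630): £1200 to deductible, leaving £12430; 20% of £12430 = £2486. Owner pays £3686; OOP now £3686. Insurer: £13630 − £3686 = £9944.
Claim 2 (£2900): 20% coinsurance on £2900 = £580. Owner owes £580 (running OOP £4266). Plan pays £2900 − £580 = £2320.
Claim 3 (£2337): 20% coinsurance on £2337 = £467.40. That would push OOP to £4733.40, over the £4525 cap, so owner pays £4525 − £4266 = £259. Plan pays £2337 − £259 = £2078.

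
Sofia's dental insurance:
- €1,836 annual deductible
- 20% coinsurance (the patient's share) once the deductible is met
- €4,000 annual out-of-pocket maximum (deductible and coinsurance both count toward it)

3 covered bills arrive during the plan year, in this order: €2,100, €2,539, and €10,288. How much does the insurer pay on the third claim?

€8,684.60

Claim 1 — €2,100: €1,836 finishes the deductible; €264 goes to coinsurance; coinsurance €264 × 20% = €52.80. Cost to patient: €1,888.80. OOP to date €1,888.80. Insurer: €2,100 − €1,888.80 = €211.20.
Claim 2 — €2,539: deductible met; 20% of €2,539 = €507.80. Cost to patient: €507.80. OOP to date €2,396.60. Insurer: €2,539 − €507.80 = €2,031.20.
Claim 3 — €10,288: deductible met; 20% of €10,288 = €2,057.60. OOP would hit €4,454.20 > €4,000, so the cap limits the patient to €4,000 − €2,396.60 = €1,603.40. Plan pays €10,288 − €1,603.40 = €8,684.60.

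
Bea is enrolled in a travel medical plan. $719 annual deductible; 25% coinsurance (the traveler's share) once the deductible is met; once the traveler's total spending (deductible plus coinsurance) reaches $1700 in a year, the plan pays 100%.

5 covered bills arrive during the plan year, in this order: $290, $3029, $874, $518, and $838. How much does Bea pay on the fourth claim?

#1 ($290): entire amount goes to the deductible. Traveler owes $290 (running OOP $290).
#2 ($3029): $429 to deductible, leaving $2600; 25% of $2600 = $650. Traveler owes $1079 (running OOP $1369).
#3 ($874): deductible already satisfied, so traveler's share is 25% × $874 = $218.50. Cost to traveler: $218.50. OOP to date $1587.50.
#4 ($518): 25% coinsurance on $518 = $129.50. That would push OOP to $1717, over the $1700 cap, so traveler pays $1700 − $1587.50 = $112.50.

$112.50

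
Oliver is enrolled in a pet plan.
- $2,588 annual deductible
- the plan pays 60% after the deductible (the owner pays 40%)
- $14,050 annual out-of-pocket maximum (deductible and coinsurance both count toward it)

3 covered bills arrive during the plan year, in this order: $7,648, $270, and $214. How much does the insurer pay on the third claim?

#1 ($7,648): $2,588 to deductible, leaving $5,060; owner's 40% is $2,024. Cost to owner: $4,612. OOP to date $4,612. Plan pays $7,648 − $4,612 = $3,036.
#2 ($270): deductible already satisfied, so owner's share is 40% × $270 = $108. Owner pays $108; OOP now $4,720. Insurer: $270 − $108 = $162.
#3 ($214): deductible already satisfied, so owner's share is 40% × $214 = $85.60. Owner owes $85.60 (running OOP $4,805.60). Insurer: $214 − $85.60 = $128.40.

$128.40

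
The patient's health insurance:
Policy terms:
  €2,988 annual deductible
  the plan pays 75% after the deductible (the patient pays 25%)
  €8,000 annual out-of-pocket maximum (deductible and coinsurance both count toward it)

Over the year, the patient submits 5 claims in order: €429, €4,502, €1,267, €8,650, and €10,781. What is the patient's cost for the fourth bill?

Bill 1, €429: fully absorbed by the deductible. Cost to patient: €429. OOP to date €429.
Bill 2, €4,502: €2,559 finishes the deductible; €1,943 goes to coinsurance; patient's 25% is €485.75. Patient owes €3,044.75 (running OOP €3,473.75).
Bill 3, €1,267: 25% coinsurance on €1,267 = €316.75. Cost to patient: €316.75. OOP to date €3,790.50.
Bill 4, €8,650: deductible already satisfied, so patient's share is 25% × €8,650 = €2,162.50. Cost to patient: €2,162.50. OOP to date €5,953.

€2,162.50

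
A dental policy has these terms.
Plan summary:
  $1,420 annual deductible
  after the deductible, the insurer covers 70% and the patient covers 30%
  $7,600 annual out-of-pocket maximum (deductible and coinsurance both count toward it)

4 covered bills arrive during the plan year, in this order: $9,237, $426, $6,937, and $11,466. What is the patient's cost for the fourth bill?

$1,626

Bill 1, $9,237: $1,420 to deductible, leaving $7,817; patient's 30% is $2,345.10. Patient owes $3,765.10 (running OOP $3,765.10).
Bill 2, $426: deductible met; 30% of $426 = $127.80. Patient pays $127.80; OOP now $3,892.90.
Bill 3, $6,937: deductible met; 30% of $6,937 = $2,081.10. Patient pays $2,081.10; OOP now $5,974.
Bill 4, $11,466: deductible already satisfied, so patient's share is 30% × $11,466 = $3,439.80. OOP would hit $9,413.80 > $7,600, so the cap limits the patient to $7,600 − $5,974 = $1,626.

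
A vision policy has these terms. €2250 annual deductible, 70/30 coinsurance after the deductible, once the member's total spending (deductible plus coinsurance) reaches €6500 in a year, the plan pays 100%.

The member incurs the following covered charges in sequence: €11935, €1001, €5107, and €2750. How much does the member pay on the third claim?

€1044.20

Claim 1 (€11935): €2250 to deductible, leaving €9685; 30% of €9685 = €2905.50. Member owes €5155.50 (running OOP €5155.50).
Claim 2 (€1001): deductible already satisfied, so member's share is 30% × €1001 = €300.30. Cost to member: €300.30. OOP to date €5455.80.
Claim 3 (€5107): deductible met; 30% of €5107 = €1532.10. OOP would hit €6987.90 > €6500, so the cap limits the member to €6500 − €5455.80 = €1044.20.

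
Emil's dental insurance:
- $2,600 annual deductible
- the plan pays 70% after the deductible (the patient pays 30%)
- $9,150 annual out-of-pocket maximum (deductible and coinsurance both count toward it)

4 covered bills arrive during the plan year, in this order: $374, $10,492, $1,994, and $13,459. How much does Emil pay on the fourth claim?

$3,472

Claim 1 ($374): entire amount goes to the deductible. Cost to patient: $374. OOP to date $374.
Claim 2 ($10,492): deductible takes $2,226, $8,266 remains; coinsurance $8,266 × 30% = $2,479.80. Patient pays $4,705.80; OOP now $5,079.80.
Claim 3 ($1,994): deductible already satisfied, so patient's share is 30% × $1,994 = $598.20. Patient owes $598.20 (running OOP $5,678).
Claim 4 ($13,459): deductible met; 30% of $13,459 = $4,037.70. OOP would hit $9,715.70 > $9,150, so the cap limits the patient to $9,150 − $5,678 = $3,472.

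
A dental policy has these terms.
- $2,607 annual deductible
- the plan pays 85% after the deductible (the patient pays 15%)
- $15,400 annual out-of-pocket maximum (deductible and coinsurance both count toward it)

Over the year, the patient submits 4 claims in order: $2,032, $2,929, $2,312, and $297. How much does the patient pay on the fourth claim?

Claim 1 — $2,032: entire amount goes to the deductible. Cost to patient: $2,032. OOP to date $2,032.
Claim 2 — $2,929: deductible takes $575, $2,354 remains; coinsurance $2,354 × 15% = $353.10. Patient owes $928.10 (running OOP $2,960.10).
Claim 3 — $2,312: deductible already satisfied, so patient's share is 15% × $2,312 = $346.80. Cost to patient: $346.80. OOP to date $3,306.90.
Claim 4 — $297: deductible already satisfied, so patient's share is 15% × $297 = $44.55. Patient owes $44.55 (running OOP $3,351.45).

$44.55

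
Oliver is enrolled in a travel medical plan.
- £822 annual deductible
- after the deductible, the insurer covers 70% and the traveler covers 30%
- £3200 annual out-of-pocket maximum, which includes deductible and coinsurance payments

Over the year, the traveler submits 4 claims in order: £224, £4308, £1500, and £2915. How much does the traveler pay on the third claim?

Claim 1 (£224): fully absorbed by the deductible. Traveler owes £224 (running OOP £224).
Claim 2 (£4308): £598 finishes the deductible; £3710 goes to coinsurance; traveler's 30% is £1113. Traveler pays £1711; OOP now £1935.
Claim 3 (£1500): 30% coinsurance on £1500 = £450. Traveler pays £450; OOP now £2385.

£450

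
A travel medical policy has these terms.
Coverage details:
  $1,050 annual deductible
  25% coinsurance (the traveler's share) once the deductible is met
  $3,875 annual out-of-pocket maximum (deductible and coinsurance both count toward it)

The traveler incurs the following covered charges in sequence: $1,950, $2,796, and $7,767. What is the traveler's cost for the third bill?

$1,901

Bill 1, $1,950: deductible takes $1,050, $900 remains; 25% of $900 = $225. Traveler owes $1,275 (running OOP $1,275).
Bill 2, $2,796: 25% coinsurance on $2,796 = $699. Cost to traveler: $699. OOP to date $1,974.
Bill 3, $7,767: deductible already satisfied, so traveler's share is 25% × $7,767 = $1,941.75. Adding that to $1,974 gives $3,915.75, past the $3,875 cap; traveler pays only $3,875 − $1,974 = $1,901.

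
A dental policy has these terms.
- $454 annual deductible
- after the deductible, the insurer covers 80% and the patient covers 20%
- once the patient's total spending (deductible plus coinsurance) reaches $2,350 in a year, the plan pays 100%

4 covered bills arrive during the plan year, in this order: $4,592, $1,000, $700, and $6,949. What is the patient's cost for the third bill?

Claim 1 ($4,592): $454 to deductible, leaving $4,138; coinsurance $4,138 × 20% = $827.60. Patient pays $1,281.60; OOP now $1,281.60.
Claim 2 ($1,000): deductible already satisfied, so patient's share is 20% × $1,000 = $200. Patient pays $200; OOP now $1,481.60.
Claim 3 ($700): 20% coinsurance on $700 = $140. Patient owes $140 (running OOP $1,621.60).

$140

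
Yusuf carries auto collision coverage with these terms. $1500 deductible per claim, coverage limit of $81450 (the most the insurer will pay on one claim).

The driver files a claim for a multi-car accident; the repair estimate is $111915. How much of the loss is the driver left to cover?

$30465

Less the $1500 deductible: $111915 − $1500 = $110415.
Since $110415 > $81450, the payout is capped at $81450.
The driver bears the rest of the original loss: $111915 − $81450 = $30465.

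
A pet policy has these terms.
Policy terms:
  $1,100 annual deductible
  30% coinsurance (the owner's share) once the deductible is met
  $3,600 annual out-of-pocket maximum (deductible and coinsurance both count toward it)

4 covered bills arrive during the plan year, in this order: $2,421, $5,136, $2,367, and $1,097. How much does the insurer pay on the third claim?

$1,804.10

#1 ($2,421): deductible takes $1,100, $1,321 remains; owner's 30% is $396.30. Cost to owner: $1,496.30. OOP to date $1,496.30. Insurer: $2,421 − $1,496.30 = $924.70.
#2 ($5,136): deductible met; 30% of $5,136 = $1,540.80. Owner owes $1,540.80 (running OOP $3,037.10). Plan pays $5,136 − $1,540.80 = $3,595.20.
#3 ($2,367): deductible met; 30% of $2,367 = $710.10. Adding that to $3,037.10 gives $3,747.20, past the $3,600 cap; owner pays only $3,600 − $3,037.10 = $562.90. Insurer: $2,367 − $562.90 = $1,804.10.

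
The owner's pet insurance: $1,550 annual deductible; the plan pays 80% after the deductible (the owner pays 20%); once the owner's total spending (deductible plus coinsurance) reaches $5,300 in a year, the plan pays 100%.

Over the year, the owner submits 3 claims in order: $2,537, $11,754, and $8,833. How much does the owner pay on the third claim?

Claim 1 ($2,537): deductible takes $1,550, $987 remains; coinsurance $987 × 20% = $197.40. Owner owes $1,747.40 (running OOP $1,747.40).
Claim 2 ($11,754): deductible already satisfied, so owner's share is 20% × $11,754 = $2,350.80. Owner pays $2,350.80; OOP now $4,098.20.
Claim 3 ($8,833): 20% coinsurance on $8,833 = $1,766.60. That would push OOP to $5,864.80, over the $5,300 cap, so owner pays $5,300 − $4,098.20 = $1,201.80.

$1,201.80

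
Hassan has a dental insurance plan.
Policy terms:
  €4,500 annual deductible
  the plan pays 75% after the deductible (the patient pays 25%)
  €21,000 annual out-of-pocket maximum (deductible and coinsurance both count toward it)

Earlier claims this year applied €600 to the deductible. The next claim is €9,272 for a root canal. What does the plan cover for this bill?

€4,029

Deductible still to meet: €4,500 − €600 = €3,900.
That leaves €9,272 − €3,900 = €5,372 for coinsurance.
25% of €5,372 = €1,343 falls to the patient.
So the patient owes €3,900 + €1,343 = €5,243 before any cap.
Total out-of-pocket so far would be €600 + €5,243 = €5,843, below the €21,000 cap — no reduction.
The insurer covers the remainder: €9,272 − €5,243 = €4,029.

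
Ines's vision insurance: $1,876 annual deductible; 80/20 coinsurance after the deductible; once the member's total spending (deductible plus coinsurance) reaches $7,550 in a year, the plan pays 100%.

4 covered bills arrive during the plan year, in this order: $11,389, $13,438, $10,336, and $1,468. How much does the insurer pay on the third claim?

Claim 1 ($11,389): $1,876 finishes the deductible; $9,513 goes to coinsurance; coinsurance $9,513 × 20% = $1,902.60. Member owes $3,778.60 (running OOP $3,778.60). Insurer: $11,389 − $3,778.60 = $7,610.40.
Claim 2 ($13,438): deductible met; 20% of $13,438 = $2,687.60. Member pays $2,687.60; OOP now $6,466.20. Insurer: $13,438 − $2,687.60 = $10,750.40.
Claim 3 ($10,336): deductible already satisfied, so member's share is 20% × $10,336 = $2,067.20. Adding that to $6,466.20 gives $8,533.40, past the $7,550 cap; member pays only $7,550 − $6,466.20 = $1,083.80. Insurer: $10,336 − $1,083.80 = $9,252.20.

$9,252.20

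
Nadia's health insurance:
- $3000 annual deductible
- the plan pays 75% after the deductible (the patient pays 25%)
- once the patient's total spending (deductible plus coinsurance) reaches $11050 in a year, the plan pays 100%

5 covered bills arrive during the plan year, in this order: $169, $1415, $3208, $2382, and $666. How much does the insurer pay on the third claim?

$1344

Claim 1 ($169): fully absorbed by the deductible. Patient pays $169; OOP now $169. Insurer: $169 − $169 = $0.
Claim 2 ($1415): all of it applies to the deductible. Patient pays $1415; OOP now $1584. Insurer: $1415 − $1415 = $0.
Claim 3 ($3208): $1416 to deductible, leaving $1792; coinsurance $1792 × 25% = $448. Patient pays $1864; OOP now $3448. Insurer: $3208 − $1864 = $1344.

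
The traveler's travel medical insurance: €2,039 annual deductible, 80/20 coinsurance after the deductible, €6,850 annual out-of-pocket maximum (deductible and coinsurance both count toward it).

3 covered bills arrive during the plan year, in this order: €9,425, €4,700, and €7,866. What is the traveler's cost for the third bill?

€1,573.20

#1 (€9,425): €2,039 to deductible, leaving €7,386; traveler's 20% is €1,477.20. Traveler pays €3,516.20; OOP now €3,516.20.
#2 (€4,700): 20% coinsurance on €4,700 = €940. Traveler pays €940; OOP now €4,456.20.
#3 (€7,866): deductible already satisfied, so traveler's share is 20% × €7,866 = €1,573.20. Traveler pays €1,573.20; OOP now €6,029.40.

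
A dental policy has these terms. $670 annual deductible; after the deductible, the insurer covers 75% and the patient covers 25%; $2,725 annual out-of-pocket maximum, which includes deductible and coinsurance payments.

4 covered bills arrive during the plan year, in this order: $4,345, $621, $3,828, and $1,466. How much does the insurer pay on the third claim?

$2,871

Bill 1, $4,345: $670 to deductible, leaving $3,675; coinsurance $3,675 × 25% = $918.75. Patient owes $1,588.75 (running OOP $1,588.75). Insurer: $4,345 − $1,588.75 = $2,756.25.
Bill 2, $621: 25% coinsurance on $621 = $155.25. Cost to patient: $155.25. OOP to date $1,744. Insurer: $621 − $155.25 = $465.75.
Bill 3, $3,828: deductible already satisfied, so patient's share is 25% × $3,828 = $957. Patient owes $957 (running OOP $2,701). Insurer: $3,828 − $957 = $2,871.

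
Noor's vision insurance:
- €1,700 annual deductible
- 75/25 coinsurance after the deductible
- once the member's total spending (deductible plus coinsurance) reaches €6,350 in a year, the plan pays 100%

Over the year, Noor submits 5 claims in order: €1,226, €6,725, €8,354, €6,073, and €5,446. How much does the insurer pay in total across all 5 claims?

Claim 1 — €1,226: all of it applies to the deductible. Member pays €1,226; OOP now €1,226. Plan pays €1,226 − €1,226 = €0.
Claim 2 — €6,725: €474 to deductible, leaving €6,251; member's 25% is €1,562.75. Member owes €2,036.75 (running OOP €3,262.75). Plan pays €6,725 − €2,036.75 = €4,688.25.
Claim 3 — €8,354: deductible met; 25% of €8,354 = €2,088.50. Member owes €2,088.50 (running OOP €5,351.25). Plan pays €8,354 − €2,088.50 = €6,265.50.
Claim 4 — €6,073: deductible met; 25% of €6,073 = €1,518.25. Adding that to €5,351.25 gives €6,869.50, past the €6,350 cap; member pays only €6,350 − €5,351.25 = €998.75. Insurer: €6,073 − €998.75 = €5,074.25.
Claim 5 — €5,446: 25% coinsurance on €5,446 = €1,361.50. That would push OOP to €7,711.50, over the €6,350 cap, so member pays €6,350 − €6,350 = €0. Insurer: €5,446 − €0 = €5,446.
Insurer total: €0 + €4,688.25 + €6,265.50 + €5,074.25 + €5,446 = €21,474.

€21,474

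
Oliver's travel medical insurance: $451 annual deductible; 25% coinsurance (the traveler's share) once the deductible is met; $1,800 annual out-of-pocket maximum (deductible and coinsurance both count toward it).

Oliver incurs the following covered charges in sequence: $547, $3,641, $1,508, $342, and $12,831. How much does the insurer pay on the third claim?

Claim 1 ($547): $451 finishes the deductible; $96 goes to coinsurance; 25% of $96 = $24. Traveler owes $475 (running OOP $475). Insurer: $547 − $475 = $72.
Claim 2 ($3,641): 25% coinsurance on $3,641 = $910.25. Cost to traveler: $910.25. OOP to date $1,385.25. Insurer: $3,641 − $910.25 = $2,730.75.
Claim 3 ($1,508): deductible met; 25% of $1,508 = $377. Traveler pays $377; OOP now $1,762.25. Plan pays $1,508 − $377 = $1,131.

$1,131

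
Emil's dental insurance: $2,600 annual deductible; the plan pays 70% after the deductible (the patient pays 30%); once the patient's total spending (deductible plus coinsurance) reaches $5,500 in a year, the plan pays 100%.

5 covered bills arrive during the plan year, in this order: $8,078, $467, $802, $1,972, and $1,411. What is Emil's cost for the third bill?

$240.60

#1 ($8,078): deductible takes $2,600, $5,478 remains; patient's 30% is $1,643.40. Patient pays $4,243.40; OOP now $4,243.40.
#2 ($467): 30% coinsurance on $467 = $140.10. Cost to patient: $140.10. OOP to date $4,383.50.
#3 ($802): deductible met; 30% of $802 = $240.60. Patient pays $240.60; OOP now $4,624.10.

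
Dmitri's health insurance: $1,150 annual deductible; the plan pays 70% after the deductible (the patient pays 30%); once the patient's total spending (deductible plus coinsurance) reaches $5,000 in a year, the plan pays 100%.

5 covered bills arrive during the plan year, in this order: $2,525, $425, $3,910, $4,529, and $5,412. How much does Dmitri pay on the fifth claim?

$778.30

Claim 1 — $2,525: $1,150 to deductible, leaving $1,375; patient's 30% is $412.50. Cost to patient: $1,562.50. OOP to date $1,562.50.
Claim 2 — $425: deductible already satisfied, so patient's share is 30% × $425 = $127.50. Patient pays $127.50; OOP now $1,690.
Claim 3 — $3,910: deductible already satisfied, so patient's share is 30% × $3,910 = $1,173. Patient owes $1,173 (running OOP $2,863).
Claim 4 — $4,529: 30% coinsurance on $4,529 = $1,358.70. Patient pays $1,358.70; OOP now $4,221.70.
Claim 5 — $5,412: 30% coinsurance on $5,412 = $1,623.60. Adding that to $4,221.70 gives $5,845.30, past the $5,000 cap; patient pays only $5,000 − $4,221.70 = $778.30.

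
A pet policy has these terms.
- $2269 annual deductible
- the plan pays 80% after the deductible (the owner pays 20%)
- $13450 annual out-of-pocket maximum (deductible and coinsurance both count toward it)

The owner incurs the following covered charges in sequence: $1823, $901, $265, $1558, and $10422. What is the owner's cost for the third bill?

Bill 1, $1823: entire amount goes to the deductible. Cost to owner: $1823. OOP to date $1823.
Bill 2, $901: $446 to deductible, leaving $455; coinsurance $455 × 20% = $91. Owner pays $537; OOP now $2360.
Bill 3, $265: deductible met; 20% of $265 = $53. Owner pays $53; OOP now $2413.

$53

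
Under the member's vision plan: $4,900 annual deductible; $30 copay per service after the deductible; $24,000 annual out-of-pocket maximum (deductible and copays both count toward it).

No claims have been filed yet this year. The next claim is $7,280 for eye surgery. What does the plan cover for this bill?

The full $4,900 deductible is still open; $4,900 of this bill applies to it.
After the $4,900 deductible portion, $7,280 − $4,900 = $2,380 is subject to the copay.
Copay on this service: $30.
So the member owes $4,900 + $30 = $4,930 before any cap.
Year-to-date out-of-pocket becomes $0 + $4,930 = $4,930, still under the $24,000 maximum, so no cap applies.
The insurer covers the remainder: $7,280 − $4,930 = $2,350.

$2,350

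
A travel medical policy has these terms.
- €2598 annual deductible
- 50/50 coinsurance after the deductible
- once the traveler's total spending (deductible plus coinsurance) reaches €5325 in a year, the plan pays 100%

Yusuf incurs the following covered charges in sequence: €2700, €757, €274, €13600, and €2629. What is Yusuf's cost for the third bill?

€137

Claim 1 (€2700): €2598 finishes the deductible; €102 goes to coinsurance; traveler's 50% is €51. Traveler pays €2649; OOP now €2649.
Claim 2 (€757): 50% coinsurance on €757 = €378.50. Traveler owes €378.50 (running OOP €3027.50).
Claim 3 (€274): deductible already satisfied, so traveler's share is 50% × €274 = €137. Traveler pays €137; OOP now €3164.50.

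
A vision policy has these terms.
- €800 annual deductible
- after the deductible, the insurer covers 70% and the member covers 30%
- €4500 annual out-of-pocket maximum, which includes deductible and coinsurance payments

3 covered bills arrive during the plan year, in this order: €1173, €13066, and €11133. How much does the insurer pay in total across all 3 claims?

€20872

#1 (€1173): €800 finishes the deductible; €373 goes to coinsurance; 30% of €373 = €111.90. Cost to member: €911.90. OOP to date €911.90. Plan pays €1173 − €911.90 = €261.10.
#2 (€13066): deductible met; 30% of €13066 = €3919.80. Adding that to €911.90 gives €4831.70, past the €4500 cap; member pays only €4500 − €911.90 = €3588.10. Plan pays €13066 − €3588.10 = €9477.90.
#3 (€11133): 30% coinsurance on €11133 = €3339.90. That would push OOP to €7839.90, over the €4500 cap, so member pays €4500 − €4500 = €0. Plan pays €11133 − €0 = €11133.
Insurer total = bills − member's total = €25372 − €4500 = €20872.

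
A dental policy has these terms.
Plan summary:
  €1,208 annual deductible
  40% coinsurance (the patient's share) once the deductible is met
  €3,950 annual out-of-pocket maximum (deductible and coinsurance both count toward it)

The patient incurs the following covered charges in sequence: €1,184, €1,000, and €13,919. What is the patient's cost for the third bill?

Bill 1, €1,184: entire amount goes to the deductible. Patient owes €1,184 (running OOP €1,184).
Bill 2, €1,000: €24 to deductible, leaving €976; 40% of €976 = €390.40. Patient owes €414.40 (running OOP €1,598.40).
Bill 3, €13,919: deductible met; 40% of €13,919 = €5,567.60. Adding that to €1,598.40 gives €7,166, past the €3,950 cap; patient pays only €3,950 − €1,598.40 = €2,351.60.

€2,351.60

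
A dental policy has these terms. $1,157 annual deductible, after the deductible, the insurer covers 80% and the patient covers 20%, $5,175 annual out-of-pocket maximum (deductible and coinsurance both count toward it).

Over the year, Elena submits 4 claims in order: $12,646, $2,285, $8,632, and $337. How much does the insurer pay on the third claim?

$7,368.80

Claim 1 ($12,646): $1,157 finishes the deductible; $11,489 goes to coinsurance; coinsurance $11,489 × 20% = $2,297.80. Cost to patient: $3,454.80. OOP to date $3,454.80. Insurer: $12,646 − $3,454.80 = $9,191.20.
Claim 2 ($2,285): 20% coinsurance on $2,285 = $457. Patient pays $457; OOP now $3,911.80. Insurer: $2,285 − $457 = $1,828.
Claim 3 ($8,632): deductible met; 20% of $8,632 = $1,726.40. OOP would hit $5,638.20 > $5,175, so the cap limits the patient to $5,175 − $3,911.80 = $1,263.20. Plan pays $8,632 − $1,263.20 = $7,368.80.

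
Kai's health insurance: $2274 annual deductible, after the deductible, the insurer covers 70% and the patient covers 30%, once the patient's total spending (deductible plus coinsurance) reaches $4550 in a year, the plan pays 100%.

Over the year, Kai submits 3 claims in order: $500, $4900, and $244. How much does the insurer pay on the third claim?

$170.80

#1 ($500): fully absorbed by the deductible. Cost to patient: $500. OOP to date $500. Plan pays $500 − $500 = $0.
#2 ($4900): $1774 to deductible, leaving $3126; coinsurance $3126 × 30% = $937.80. Patient pays $2711.80; OOP now $3211.80. Plan pays $4900 − $2711.80 = $2188.20.
#3 ($244): deductible already satisfied, so patient's share is 30% × $244 = $73.20. Patient pays $73.20; OOP now $3285. Insurer: $244 − $73.20 = $170.80.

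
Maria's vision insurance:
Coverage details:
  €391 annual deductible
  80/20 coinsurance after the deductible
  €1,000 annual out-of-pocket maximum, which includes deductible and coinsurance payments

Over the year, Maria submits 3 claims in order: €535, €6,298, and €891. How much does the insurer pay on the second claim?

€5,717.80

Bill 1, €535: €391 to deductible, leaving €144; coinsurance €144 × 20% = €28.80. Member owes €419.80 (running OOP €419.80). Insurer: €535 − €419.80 = €115.20.
Bill 2, €6,298: 20% coinsurance on €6,298 = €1,259.60. Adding that to €419.80 gives €1,679.40, past the €1,000 cap; member pays only €1,000 − €419.80 = €580.20. Insurer: €6,298 − €580.20 = €5,717.80.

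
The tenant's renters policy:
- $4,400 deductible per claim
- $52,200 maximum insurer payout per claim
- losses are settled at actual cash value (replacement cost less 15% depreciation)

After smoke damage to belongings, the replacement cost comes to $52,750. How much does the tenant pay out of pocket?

$12,312.50

Actual cash value after 15% depreciation: $52,750 × 85% = $44,837.50.
Less the $4,400 deductible: $44,837.50 − $4,400 = $40,437.50.
$40,437.50 ≤ $52,200, so the limit doesn't bind; insurer pays $40,437.50.
The tenant bears the rest of the original loss: $52,750 − $40,437.50 = $12,312.50.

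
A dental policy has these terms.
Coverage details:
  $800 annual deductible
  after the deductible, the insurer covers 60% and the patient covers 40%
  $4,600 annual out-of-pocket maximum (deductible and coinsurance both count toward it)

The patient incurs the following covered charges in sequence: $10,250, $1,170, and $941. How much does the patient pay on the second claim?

$20

Claim 1 ($10,250): deductible takes $800, $9,450 remains; patient's 40% is $3,780. Cost to patient: $4,580. OOP to date $4,580.
Claim 2 ($1,170): deductible met; 40% of $1,170 = $468. Adding that to $4,580 gives $5,048, past the $4,600 cap; patient pays only $4,600 − $4,580 = $20.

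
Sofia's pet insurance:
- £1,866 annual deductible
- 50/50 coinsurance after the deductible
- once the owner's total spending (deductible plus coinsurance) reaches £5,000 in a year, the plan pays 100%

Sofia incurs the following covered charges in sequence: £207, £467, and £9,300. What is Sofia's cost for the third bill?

£4,326

Claim 1 — £207: entire amount goes to the deductible. Owner owes £207 (running OOP £207).
Claim 2 — £467: fully absorbed by the deductible. Cost to owner: £467. OOP to date £674.
Claim 3 — £9,300: £1,192 finishes the deductible; £8,108 goes to coinsurance; 50% of £8,108 = £4,054. Together that's £1,192 + £4,054 = £5,246. That would push OOP to £5,920, over the £5,000 cap, so owner pays £5,000 − £674 = £4,326.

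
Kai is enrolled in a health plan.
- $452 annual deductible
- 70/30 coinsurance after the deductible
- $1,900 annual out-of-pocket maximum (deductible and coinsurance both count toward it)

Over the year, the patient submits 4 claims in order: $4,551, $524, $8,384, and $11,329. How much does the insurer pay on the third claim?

Claim 1 — $4,551: $452 to deductible, leaving $4,099; coinsurance $4,099 × 30% = $1,229.70. Patient pays $1,681.70; OOP now $1,681.70. Insurer: $4,551 − $1,681.70 = $2,869.30.
Claim 2 — $524: 30% coinsurance on $524 = $157.20. Patient owes $157.20 (running OOP $1,838.90). Plan pays $524 − $157.20 = $366.80.
Claim 3 — $8,384: deductible met; 30% of $8,384 = $2,515.20. OOP would hit $4,354.10 > $1,900, so the cap limits the patient to $1,900 − $1,838.90 = $61.10. Plan pays $8,384 − $61.10 = $8,322.90.

$8,322.90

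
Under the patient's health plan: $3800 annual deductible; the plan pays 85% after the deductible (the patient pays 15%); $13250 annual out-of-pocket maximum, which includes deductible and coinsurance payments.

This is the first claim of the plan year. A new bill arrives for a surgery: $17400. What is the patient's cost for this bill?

Nothing has been paid toward the $3800 deductible, so the first $3800 of this charge is applied there.
The remaining $13600 (= $17400 − $3800) moves to coinsurance.
Coinsurance: $13600 × 15% = $2040.
So the patient owes $3800 + $2040 = $5840 before any cap.
Year-to-date out-of-pocket becomes $0 + $5840 = $5840, still under the $13250 maximum, so no cap applies.

$5840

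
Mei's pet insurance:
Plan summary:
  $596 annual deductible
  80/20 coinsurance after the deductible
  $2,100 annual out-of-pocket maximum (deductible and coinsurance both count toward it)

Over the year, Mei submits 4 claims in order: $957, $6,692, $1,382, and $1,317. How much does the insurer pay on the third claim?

$1,288.60

Claim 1 — $957: $596 finishes the deductible; $361 goes to coinsurance; owner's 20% is $72.20. Owner pays $668.20; OOP now $668.20. Insurer: $957 − $668.20 = $288.80.
Claim 2 — $6,692: 20% coinsurance on $6,692 = $1,338.40. Owner owes $1,338.40 (running OOP $2,006.60). Insurer: $6,692 − $1,338.40 = $5,353.60.
Claim 3 — $1,382: 20% coinsurance on $1,382 = $276.40. Adding that to $2,006.60 gives $2,283, past the $2,100 cap; owner pays only $2,100 − $2,006.60 = $93.40. Insurer: $1,382 − $93.40 = $1,288.60.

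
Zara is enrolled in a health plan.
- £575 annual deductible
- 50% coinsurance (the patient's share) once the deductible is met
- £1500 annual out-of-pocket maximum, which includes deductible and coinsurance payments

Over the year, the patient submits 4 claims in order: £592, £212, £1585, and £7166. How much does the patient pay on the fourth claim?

Bill 1, £592: £575 finishes the deductible; £17 goes to coinsurance; 50% of £17 = £8.50. Patient owes £583.50 (running OOP £583.50).
Bill 2, £212: deductible met; 50% of £212 = £106. Cost to patient: £106. OOP to date £689.50.
Bill 3, £1585: deductible met; 50% of £1585 = £792.50. Patient owes £792.50 (running OOP £1482).
Bill 4, £7166: deductible met; 50% of £7166 = £3583. That would push OOP to £5065, over the £1500 cap, so patient pays £1500 − £1482 = £18.

£18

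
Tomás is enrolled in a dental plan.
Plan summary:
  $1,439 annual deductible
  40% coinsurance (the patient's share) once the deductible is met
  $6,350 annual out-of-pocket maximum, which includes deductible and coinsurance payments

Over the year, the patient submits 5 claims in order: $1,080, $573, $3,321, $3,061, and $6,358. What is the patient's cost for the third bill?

$1,328.40

Bill 1, $1,080: entire amount goes to the deductible. Cost to patient: $1,080. OOP to date $1,080.
Bill 2, $573: $359 finishes the deductible; $214 goes to coinsurance; 40% of $214 = $85.60. Cost to patient: $444.60. OOP to date $1,524.60.
Bill 3, $3,321: 40% coinsurance on $3,321 = $1,328.40. Cost to patient: $1,328.40. OOP to date $2,853.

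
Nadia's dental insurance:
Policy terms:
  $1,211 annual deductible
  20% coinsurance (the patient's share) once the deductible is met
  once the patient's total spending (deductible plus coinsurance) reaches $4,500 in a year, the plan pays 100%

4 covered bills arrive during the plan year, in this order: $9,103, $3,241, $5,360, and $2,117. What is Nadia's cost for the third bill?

#1 ($9,103): $1,211 finishes the deductible; $7,892 goes to coinsurance; coinsurance $7,892 × 20% = $1,578.40. Cost to patient: $2,789.40. OOP to date $2,789.40.
#2 ($3,241): 20% coinsurance on $3,241 = $648.20. Patient pays $648.20; OOP now $3,437.60.
#3 ($5,360): deductible met; 20% of $5,360 = $1,072. That would push OOP to $4,509.60, over the $4,500 cap, so patient pays $4,500 − $3,437.60 = $1,062.40.

$1,062.40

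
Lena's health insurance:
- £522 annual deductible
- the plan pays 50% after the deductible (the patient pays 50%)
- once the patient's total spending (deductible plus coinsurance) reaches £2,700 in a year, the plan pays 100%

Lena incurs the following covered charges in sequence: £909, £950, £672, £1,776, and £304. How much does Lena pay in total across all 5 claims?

Claim 1 (£909): deductible takes £522, £387 remains; coinsurance £387 × 50% = £193.50. Patient pays £715.50; OOP now £715.50.
Claim 2 (£950): 50% coinsurance on £950 = £475. Cost to patient: £475. OOP to date £1,190.50.
Claim 3 (£672): 50% coinsurance on £672 = £336. Patient owes £336 (running OOP £1,526.50).
Claim 4 (£1,776): 50% coinsurance on £1,776 = £888. Patient owes £888 (running OOP £2,414.50).
Claim 5 (£304): deductible already satisfied, so patient's share is 50% × £304 = £152. Patient pays £152; OOP now £2,566.50.
Summing the patient's payments: £715.50 + £475 + £336 + £888 + £152 = £2,566.50.

£2,566.50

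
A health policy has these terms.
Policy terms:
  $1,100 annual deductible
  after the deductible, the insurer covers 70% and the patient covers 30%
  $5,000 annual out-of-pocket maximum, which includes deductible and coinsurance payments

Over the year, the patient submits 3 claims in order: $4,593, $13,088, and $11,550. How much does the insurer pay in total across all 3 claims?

$24,231

Claim 1 — $4,593: $1,100 to deductible, leaving $3,493; coinsurance $3,493 × 30% = $1,047.90. Patient owes $2,147.90 (running OOP $2,147.90). Insurer: $4,593 − $2,147.90 = $2,445.10.
Claim 2 — $13,088: 30% coinsurance on $13,088 = $3,926.40. OOP would hit $6,074.30 > $5,000, so the cap limits the patient to $5,000 − $2,147.90 = $2,852.10. Insurer: $13,088 − $2,852.10 = $10,235.90.
Claim 3 — $11,550: deductible met; 30% of $11,550 = $3,465. Adding that to $5,000 gives $8,465, past the $5,000 cap; patient pays only $5,000 − $5,000 = $0. Plan pays $11,550 − $0 = $11,550.
Insurer total: $2,445.10 + $10,235.90 + $11,550 = $24,231.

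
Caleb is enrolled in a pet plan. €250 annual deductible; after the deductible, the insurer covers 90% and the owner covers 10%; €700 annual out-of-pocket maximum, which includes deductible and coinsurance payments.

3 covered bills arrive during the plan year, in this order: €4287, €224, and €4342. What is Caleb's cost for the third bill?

€23.90

#1 (€4287): deductible takes €250, €4037 remains; owner's 10% is €403.70. Owner owes €653.70 (running OOP €653.70).
#2 (€224): deductible met; 10% of €224 = €22.40. Owner owes €22.40 (running OOP €676.10).
#3 (€4342): deductible met; 10% of €4342 = €434.20. OOP would hit €1110.30 > €700, so the cap limits the owner to €700 − €676.10 = €23.90.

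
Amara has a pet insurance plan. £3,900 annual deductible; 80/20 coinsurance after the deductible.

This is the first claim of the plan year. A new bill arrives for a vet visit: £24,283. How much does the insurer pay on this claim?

£16,306.40

The full £3,900 deductible is still open; £3,900 of this bill applies to it.
That leaves £24,283 − £3,900 = £20,383 for coinsurance.
20% of £20,383 = £4,076.60 falls to the owner.
That puts the owner's cost at £3,900 + £4,076.60 = £7,976.60.
The plan picks up £24,283 − £7,976.60 = £16,306.40.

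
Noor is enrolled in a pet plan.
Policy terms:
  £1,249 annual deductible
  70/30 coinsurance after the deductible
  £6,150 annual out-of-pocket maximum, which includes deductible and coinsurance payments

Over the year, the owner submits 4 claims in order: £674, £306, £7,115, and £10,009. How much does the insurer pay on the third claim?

£4,792.20

Claim 1 (£674): entire amount goes to the deductible. Cost to owner: £674. OOP to date £674. Insurer: £674 − £674 = £0.
Claim 2 (£306): fully absorbed by the deductible. Owner owes £306 (running OOP £980). Plan pays £306 − £306 = £0.
Claim 3 (£7,115): deductible takes £269, £6,846 remains; 30% of £6,846 = £2,053.80. Owner owes £2,322.80 (running OOP £3,302.80). Insurer: £7,115 − £2,322.80 = £4,792.20.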